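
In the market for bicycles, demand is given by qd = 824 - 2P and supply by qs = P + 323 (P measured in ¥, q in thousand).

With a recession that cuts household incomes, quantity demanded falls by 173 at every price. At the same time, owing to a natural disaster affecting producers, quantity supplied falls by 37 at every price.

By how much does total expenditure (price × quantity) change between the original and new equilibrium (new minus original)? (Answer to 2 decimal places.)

Initially, 824 - 2P = P + 323, so 501 = 3P and P = 167, q = 490.
The new curves are qd = 651 - 2P (demand) and qs = P + 286 (supply).
New equilibrium: 651 - 2P = P + 286 ⇒ 365 = 3P ⇒ P = 365/3 ≈ 121.6667, q = 1223/3 ≈ 407.6667.
Expenditure moves from 167×490 = 81830 to 121.6667×407.6667 = 49599.4444; change = -32230.56.

-32230.56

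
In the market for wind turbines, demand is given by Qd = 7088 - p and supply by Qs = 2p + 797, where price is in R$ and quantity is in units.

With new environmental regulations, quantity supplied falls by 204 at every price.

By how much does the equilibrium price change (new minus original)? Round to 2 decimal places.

Original equilibrium: 7088 - p = 2p + 797 gives 6291 = 3p, so p = 2097 and Q = 4991.
The new curves are Qd = 7088 - p (demand) and Qs = 2p + 593 (supply).
Clearing the new market: 7088 - p = 2p + 593, so p = 2165 and Q = 4923.
Δp = 2165 − 2097 = +68.00.

+68.00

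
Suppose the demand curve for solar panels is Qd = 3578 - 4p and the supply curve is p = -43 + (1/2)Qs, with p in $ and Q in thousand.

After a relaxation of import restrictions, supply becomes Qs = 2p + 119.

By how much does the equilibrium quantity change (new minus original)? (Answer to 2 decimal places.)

+22.00

Solve the original market: 3578 - 4p = 2p + 86, hence p = 582 and Q = 1250.
With the change applied: demand Qd = 3578 - 4p, supply Qs = 2p + 119.
New equilibrium: 3578 - 4p = 2p + 119 ⇒ 3459 = 6p ⇒ p = 576.5, Q = 1272.
ΔQ = 1272 − 1250 = +22.00.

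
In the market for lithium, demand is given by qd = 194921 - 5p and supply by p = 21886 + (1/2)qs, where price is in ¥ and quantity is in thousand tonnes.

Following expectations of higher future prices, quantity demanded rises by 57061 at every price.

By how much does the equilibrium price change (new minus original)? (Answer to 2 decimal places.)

Before the shock: 194921 - 5p = 2p - 43772 ⇒ 238693 = 7p ⇒ p = 34099, q = 24426.
After the shift, demand is qd = 251982 - 5p and supply is qs = 2p - 43772.
Equate the new curves: 251982 - 5p = 2p - 43772, giving 295754 = 7p, p = 295754/7 ≈ 42250.5714, q = 285104/7 ≈ 40729.1429.
Δp = 42250.5714 − 34099 = +8151.57.

+8151.57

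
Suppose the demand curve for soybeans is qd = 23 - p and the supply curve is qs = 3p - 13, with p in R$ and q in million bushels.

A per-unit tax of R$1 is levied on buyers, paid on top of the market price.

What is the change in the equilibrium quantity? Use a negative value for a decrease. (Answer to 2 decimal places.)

Original equilibrium: 23 - p = 3p - 13 gives 36 = 4p, so p = 9 and q = 14.
Since buyers pay the price plus the tax, the effective demand curve becomes qd = 22 - p.
New equilibrium: 22 - p = 3p - 13 ⇒ 35 = 4p ⇒ p = 8.75, q = 13.25.
Δq = 13.25 − 14 = -0.75.

-0.75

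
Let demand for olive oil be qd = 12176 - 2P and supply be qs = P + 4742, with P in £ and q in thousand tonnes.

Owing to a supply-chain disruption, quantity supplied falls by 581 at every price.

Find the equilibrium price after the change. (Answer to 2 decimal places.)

2671.67

Before the shock: 12176 - 2P = P + 4742 ⇒ 7434 = 3P ⇒ P = 2478, q = 7220.
The new curves are qd = 12176 - 2P (demand) and qs = P + 4161 (supply).
Equate the new curves: 12176 - 2P = P + 4161, giving 8015 = 3P, P = 8015/3 ≈ 2671.6667, q = 20498/3 ≈ 6832.6667.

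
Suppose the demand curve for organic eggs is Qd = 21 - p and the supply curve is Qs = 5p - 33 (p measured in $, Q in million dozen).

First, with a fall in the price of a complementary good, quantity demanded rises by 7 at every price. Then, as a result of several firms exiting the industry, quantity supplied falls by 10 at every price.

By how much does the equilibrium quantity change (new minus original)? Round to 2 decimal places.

Original equilibrium: 21 - p = 5p - 33 gives 54 = 6p, so p = 9 and Q = 12.
With the change applied: demand Qd = 28 - p, supply Qs = 5p - 43.
Clearing the new market: 28 - p = 5p - 43, so p = 71/6 ≈ 11.8333 and Q = 97/6 ≈ 16.1667.
ΔQ = 16.1667 − 12 = +4.17.

+4.17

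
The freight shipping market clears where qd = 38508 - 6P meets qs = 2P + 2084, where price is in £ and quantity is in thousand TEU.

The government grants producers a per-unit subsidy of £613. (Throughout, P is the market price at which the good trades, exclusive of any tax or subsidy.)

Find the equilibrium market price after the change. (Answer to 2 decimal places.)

Before the shock: 38508 - 6P = 2P + 2084 ⇒ 36424 = 8P ⇒ P = 4553, q = 11190.
Since sellers receive the price plus the subsidy, the effective supply curve becomes qs = 2P + 3310.
Clearing the new market: 38508 - 6P = 2P + 3310, so P = 4399.75 and q = 12109.5.

4399.75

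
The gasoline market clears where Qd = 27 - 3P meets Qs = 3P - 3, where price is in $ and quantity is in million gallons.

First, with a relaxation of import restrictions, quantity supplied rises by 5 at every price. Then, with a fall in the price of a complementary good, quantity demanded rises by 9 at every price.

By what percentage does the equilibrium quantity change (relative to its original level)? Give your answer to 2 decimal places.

Before the shock: 27 - 3P = 3P - 3 ⇒ 30 = 6P ⇒ P = 5, Q = 12.
The new curves are Qd = 36 - 3P (demand) and Qs = 3P + 2 (supply).
New equilibrium: 36 - 3P = 3P + 2 ⇒ 34 = 6P ⇒ P = 17/3 ≈ 5.6667, Q = 19.
%ΔQ = (19 − 12) / 12 × 100 = +58.33%.

+58.33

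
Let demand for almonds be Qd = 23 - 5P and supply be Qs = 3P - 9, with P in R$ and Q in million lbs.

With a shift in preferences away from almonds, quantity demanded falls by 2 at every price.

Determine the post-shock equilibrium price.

3.75

Solve the original market: 23 - 5P = 3P - 9, hence P = 4 and Q = 3.
After the shift, demand is Qd = 21 - 5P and supply is Qs = 3P - 9.
Equate the new curves: 21 - 5P = 3P - 9, giving 30 = 8P, P = 3.75, Q = 2.25.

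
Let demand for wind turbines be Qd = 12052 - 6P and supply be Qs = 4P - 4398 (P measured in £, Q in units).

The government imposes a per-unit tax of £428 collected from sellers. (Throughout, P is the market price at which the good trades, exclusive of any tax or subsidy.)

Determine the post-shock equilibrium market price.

1816.2

Original equilibrium: 12052 - 6P = 4P - 4398 gives 16450 = 10P, so P = 1645 and Q = 2182.
Since sellers keep the price net of the tax, the effective supply curve becomes Qs = 4P - 6110.
Clearing the new market: 12052 - 6P = 4P - 6110, so P = 1816.2 and Q = 1154.8.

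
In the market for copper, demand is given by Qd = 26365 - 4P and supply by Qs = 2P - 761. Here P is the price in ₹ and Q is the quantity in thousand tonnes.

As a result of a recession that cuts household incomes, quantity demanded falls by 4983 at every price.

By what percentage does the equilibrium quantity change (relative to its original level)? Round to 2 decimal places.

-20.06

Solve the original market: 26365 - 4P = 2P - 761, hence P = 4521 and Q = 8281.
The shock moves the curves to Qd = 21382 - 4P and Qs = 2P - 761.
Equate the new curves: 21382 - 4P = 2P - 761, giving 22143 = 6P, P = 3690.5, Q = 6620.
%ΔQ = (6620 − 8281) / 8281 × 100 = -20.06%.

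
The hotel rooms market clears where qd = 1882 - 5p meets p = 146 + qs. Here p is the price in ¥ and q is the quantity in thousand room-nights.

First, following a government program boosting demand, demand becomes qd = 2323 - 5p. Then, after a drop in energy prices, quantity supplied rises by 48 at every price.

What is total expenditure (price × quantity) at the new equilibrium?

123269.25

Original equilibrium: 1882 - 5p = p - 146 gives 2028 = 6p, so p = 338 and q = 192.
The shock moves the curves to qd = 2323 - 5p and qs = p - 98.
Clearing the new market: 2323 - 5p = p - 98, so p = 403.5 and q = 305.5.
New expenditure = 403.5 × 305.5 = 123269.25.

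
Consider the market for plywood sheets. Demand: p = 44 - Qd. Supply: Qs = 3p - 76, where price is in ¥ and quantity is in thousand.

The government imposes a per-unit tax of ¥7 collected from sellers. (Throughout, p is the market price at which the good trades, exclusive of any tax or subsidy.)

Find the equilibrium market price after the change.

Solve the original market: 44 - p = 3p - 76, hence p = 30 and Q = 14.
Since sellers keep the price net of the tax, the effective supply curve becomes Qs = 3p - 97.
Equate the new curves: 44 - p = 3p - 97, giving 141 = 4p, p = 35.25, Q = 8.75.

35.25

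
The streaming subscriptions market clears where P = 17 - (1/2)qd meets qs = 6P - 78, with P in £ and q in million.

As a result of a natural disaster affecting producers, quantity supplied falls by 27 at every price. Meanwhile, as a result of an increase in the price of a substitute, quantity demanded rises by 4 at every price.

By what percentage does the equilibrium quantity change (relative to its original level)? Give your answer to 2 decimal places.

Original equilibrium: 34 - 2P = 6P - 78 gives 112 = 8P, so P = 14 and q = 6.
After the shift, demand is qd = 38 - 2P and supply is qs = 6P - 105.
Equate the new curves: 38 - 2P = 6P - 105, giving 143 = 8P, P = 17.875, q = 2.25.
%Δq = (2.25 − 6) / 6 × 100 = -62.50%.

-62.50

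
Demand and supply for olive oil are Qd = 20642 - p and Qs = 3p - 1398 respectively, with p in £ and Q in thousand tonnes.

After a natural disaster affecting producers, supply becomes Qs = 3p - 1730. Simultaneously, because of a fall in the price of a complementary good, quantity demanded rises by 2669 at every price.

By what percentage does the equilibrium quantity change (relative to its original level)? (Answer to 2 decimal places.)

+12.68

Original equilibrium: 20642 - p = 3p - 1398 gives 22040 = 4p, so p = 5510 and Q = 15132.
With the change applied: demand Qd = 23311 - p, supply Qs = 3p - 1730.
Clearing the new market: 23311 - p = 3p - 1730, so p = 6260.25 and Q = 17050.75.
%ΔQ = (17050.75 − 15132) / 15132 × 100 = +12.68%.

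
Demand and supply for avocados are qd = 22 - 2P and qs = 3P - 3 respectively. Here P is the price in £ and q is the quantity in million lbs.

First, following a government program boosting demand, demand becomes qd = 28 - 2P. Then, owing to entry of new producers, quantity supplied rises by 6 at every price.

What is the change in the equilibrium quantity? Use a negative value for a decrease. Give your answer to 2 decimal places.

Original equilibrium: 22 - 2P = 3P - 3 gives 25 = 5P, so P = 5 and q = 12.
The new curves are qd = 28 - 2P (demand) and qs = 3P + 3 (supply).
Clearing the new market: 28 - 2P = 3P + 3, so P = 5 and q = 18.
Δq = 18 − 12 = +6.00.

+6.00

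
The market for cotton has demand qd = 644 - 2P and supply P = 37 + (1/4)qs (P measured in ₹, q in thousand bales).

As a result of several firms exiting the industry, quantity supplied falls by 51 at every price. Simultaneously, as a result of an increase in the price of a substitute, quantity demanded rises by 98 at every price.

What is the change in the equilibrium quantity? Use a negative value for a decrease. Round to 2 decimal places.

Original equilibrium: 644 - 2P = 4P - 148 gives 792 = 6P, so P = 132 and q = 380.
The new curves are qd = 742 - 2P (demand) and qs = 4P - 199 (supply).
Equate the new curves: 742 - 2P = 4P - 199, giving 941 = 6P, P = 941/6 ≈ 156.8333, q = 1285/3 ≈ 428.3333.
Δq = 428.3333 − 380 = +48.33.

+48.33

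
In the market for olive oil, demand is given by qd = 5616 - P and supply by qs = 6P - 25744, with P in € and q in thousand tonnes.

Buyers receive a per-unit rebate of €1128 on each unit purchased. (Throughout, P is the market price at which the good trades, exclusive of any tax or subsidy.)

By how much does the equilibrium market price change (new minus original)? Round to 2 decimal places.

Solve the original market: 5616 - P = 6P - 25744, hence P = 4480 and q = 1136.
Since buyers' out-of-pocket price is the market price minus the rebate, the effective demand curve becomes qd = 6744 - P.
New equilibrium: 6744 - P = 6P - 25744 ⇒ 32488 = 7P ⇒ P = 32488/7 ≈ 4641.1429, q = 14720/7 ≈ 2102.8571.
ΔP = 4641.1429 − 4480 = +161.14.

+161.14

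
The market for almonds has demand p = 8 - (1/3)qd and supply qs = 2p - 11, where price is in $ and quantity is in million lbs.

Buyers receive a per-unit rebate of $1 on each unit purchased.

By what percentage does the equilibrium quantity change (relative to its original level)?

+40

Before the shock: 24 - 3p = 2p - 11 ⇒ 35 = 5p ⇒ p = 7, q = 3.
Since buyers' out-of-pocket price is the market price minus the rebate, the effective demand curve becomes qd = 27 - 3p.
Equate the new curves: 27 - 3p = 2p - 11, giving 38 = 5p, p = 7.6, q = 4.2.
%Δq = (4.2 − 3) / 3 × 100 = +40%.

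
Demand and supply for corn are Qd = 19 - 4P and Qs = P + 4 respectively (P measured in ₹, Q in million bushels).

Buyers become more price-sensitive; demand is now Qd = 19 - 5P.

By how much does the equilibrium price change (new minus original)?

Solve the original market: 19 - 4P = P + 4, hence P = 3 and Q = 7.
The shock moves the curves to Qd = 19 - 5P and Qs = P + 4.
Setting them equal: 19 - 5P = P + 4 → 15 = 6P, so P = 2.5 and Q = 6.5.
ΔP = 2.5 − 3 = -0.5.

-0.5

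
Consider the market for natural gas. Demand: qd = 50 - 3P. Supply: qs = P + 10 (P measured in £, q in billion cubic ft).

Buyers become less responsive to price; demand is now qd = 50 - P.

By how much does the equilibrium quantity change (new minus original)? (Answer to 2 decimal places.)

Solve the original market: 50 - 3P = P + 10, hence P = 10 and q = 20.
After the shift, demand is qd = 50 - P and supply is qs = P + 10.
Setting them equal: 50 - P = P + 10 → 40 = 2P, so P = 20 and q = 30.
Δq = 30 − 20 = +10.00.

+10.00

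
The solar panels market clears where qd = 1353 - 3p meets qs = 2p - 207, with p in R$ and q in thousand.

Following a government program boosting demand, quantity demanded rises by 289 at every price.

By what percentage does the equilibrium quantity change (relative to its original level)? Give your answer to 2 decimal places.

Initially, 1353 - 3p = 2p - 207, so 1560 = 5p and p = 312, q = 417.
With the change applied: demand qd = 1642 - 3p, supply qs = 2p - 207.
Setting them equal: 1642 - 3p = 2p - 207 → 1849 = 5p, so p = 369.8 and q = 532.6.
%Δq = (532.6 − 417) / 417 × 100 = +27.72%.

+27.72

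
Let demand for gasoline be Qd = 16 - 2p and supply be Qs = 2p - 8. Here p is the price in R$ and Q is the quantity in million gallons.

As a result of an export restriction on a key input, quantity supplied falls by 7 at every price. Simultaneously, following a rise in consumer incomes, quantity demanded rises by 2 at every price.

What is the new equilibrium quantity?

Solve the original market: 16 - 2p = 2p - 8, hence p = 6 and Q = 4.
After the shift, demand is Qd = 18 - 2p and supply is Qs = 2p - 15.
Clearing the new market: 18 - 2p = 2p - 15, so p = 8.25 and Q = 1.5.

1.5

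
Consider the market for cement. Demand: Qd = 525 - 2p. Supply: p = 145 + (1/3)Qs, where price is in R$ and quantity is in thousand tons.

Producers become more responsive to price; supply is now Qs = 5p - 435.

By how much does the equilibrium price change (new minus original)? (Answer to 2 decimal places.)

Before the shock: 525 - 2p = 3p - 435 ⇒ 960 = 5p ⇒ p = 192, Q = 141.
The new curves are Qd = 525 - 2p (demand) and Qs = 5p - 435 (supply).
Setting them equal: 525 - 2p = 5p - 435 → 960 = 7p, so p = 960/7 ≈ 137.1429 and Q = 1755/7 ≈ 250.7143.
Δp = 137.1429 − 192 = -54.86.

-54.86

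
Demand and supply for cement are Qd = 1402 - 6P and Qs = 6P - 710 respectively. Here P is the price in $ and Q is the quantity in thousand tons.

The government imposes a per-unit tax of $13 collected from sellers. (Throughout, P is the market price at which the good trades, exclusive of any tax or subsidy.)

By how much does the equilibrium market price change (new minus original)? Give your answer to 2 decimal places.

+6.50

Initially, 1402 - 6P = 6P - 710, so 2112 = 12P and P = 176, Q = 346.
Since sellers keep the price net of the tax, the effective supply curve becomes Qs = 6P - 788.
Setting them equal: 1402 - 6P = 6P - 788 → 2190 = 12P, so P = 182.5 and Q = 307.
ΔP = 182.5 − 176 = +6.50.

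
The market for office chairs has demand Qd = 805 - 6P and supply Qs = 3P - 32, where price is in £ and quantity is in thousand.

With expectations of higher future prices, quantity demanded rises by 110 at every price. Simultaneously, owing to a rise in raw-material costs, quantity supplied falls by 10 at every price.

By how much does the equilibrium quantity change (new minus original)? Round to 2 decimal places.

Solve the original market: 805 - 6P = 3P - 32, hence P = 93 and Q = 247.
After the shift, demand is Qd = 915 - 6P and supply is Qs = 3P - 42.
Setting them equal: 915 - 6P = 3P - 42 → 957 = 9P, so P = 319/3 ≈ 106.3333 and Q = 277.
ΔQ = 277 − 247 = +30.00.

+30.00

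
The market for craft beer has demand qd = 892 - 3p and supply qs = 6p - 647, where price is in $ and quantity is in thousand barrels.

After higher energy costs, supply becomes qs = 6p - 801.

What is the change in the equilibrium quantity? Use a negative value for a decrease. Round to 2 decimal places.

-51.33

Before the shock: 892 - 3p = 6p - 647 ⇒ 1539 = 9p ⇒ p = 171, q = 379.
The new curves are qd = 892 - 3p (demand) and qs = 6p - 801 (supply).
New equilibrium: 892 - 3p = 6p - 801 ⇒ 1693 = 9p ⇒ p = 1693/9 ≈ 188.1111, q = 983/3 ≈ 327.6667.
Δq = 327.6667 − 379 = -51.33.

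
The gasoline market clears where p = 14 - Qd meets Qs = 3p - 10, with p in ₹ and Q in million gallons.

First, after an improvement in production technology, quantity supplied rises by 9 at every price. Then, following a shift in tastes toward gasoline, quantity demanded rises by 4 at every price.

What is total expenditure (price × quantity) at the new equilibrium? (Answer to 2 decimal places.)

Initially, 14 - p = 3p - 10, so 24 = 4p and p = 6, Q = 8.
With the change applied: demand Qd = 18 - p, supply Qs = 3p - 1.
Setting them equal: 18 - p = 3p - 1 → 19 = 4p, so p = 4.75 and Q = 13.25.
New expenditure = 4.75 × 13.25 = 62.94.

62.94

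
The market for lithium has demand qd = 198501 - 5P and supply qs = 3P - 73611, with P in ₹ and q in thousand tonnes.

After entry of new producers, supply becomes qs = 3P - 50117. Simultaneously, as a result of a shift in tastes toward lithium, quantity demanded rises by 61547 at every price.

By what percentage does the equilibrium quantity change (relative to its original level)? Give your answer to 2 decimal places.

Initially, 198501 - 5P = 3P - 73611, so 272112 = 8P and P = 34014, q = 28431.
The new curves are qd = 260048 - 5P (demand) and qs = 3P - 50117 (supply).
Equate the new curves: 260048 - 5P = 3P - 50117, giving 310165 = 8P, P = 38770.625, q = 66194.875.
%Δq = (66194.875 − 28431) / 28431 × 100 = +132.83%.

+132.83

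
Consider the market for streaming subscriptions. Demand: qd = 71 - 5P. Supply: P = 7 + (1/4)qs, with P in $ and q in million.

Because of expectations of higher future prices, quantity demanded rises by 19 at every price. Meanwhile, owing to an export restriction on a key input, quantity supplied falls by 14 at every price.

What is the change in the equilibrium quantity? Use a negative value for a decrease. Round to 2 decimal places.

Solve the original market: 71 - 5P = 4P - 28, hence P = 11 and q = 16.
After the shift, demand is qd = 90 - 5P and supply is qs = 4P - 42.
Equate the new curves: 90 - 5P = 4P - 42, giving 132 = 9P, P = 44/3 ≈ 14.6667, q = 50/3 ≈ 16.6667.
Δq = 16.6667 − 16 = +0.67.

+0.67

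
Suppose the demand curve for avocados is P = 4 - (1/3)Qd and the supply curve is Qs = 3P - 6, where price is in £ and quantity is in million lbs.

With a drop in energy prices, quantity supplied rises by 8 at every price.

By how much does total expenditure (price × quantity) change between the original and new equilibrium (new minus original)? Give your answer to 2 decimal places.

+2.67

Initially, 12 - 3P = 3P - 6, so 18 = 6P and P = 3, Q = 3.
The new curves are Qd = 12 - 3P (demand) and Qs = 3P + 2 (supply).
Setting them equal: 12 - 3P = 3P + 2 → 10 = 6P, so P = 5/3 ≈ 1.6667 and Q = 7.
Expenditure moves from 3×3 = 9 to 1.6667×7 = 11.6667; change = +2.67.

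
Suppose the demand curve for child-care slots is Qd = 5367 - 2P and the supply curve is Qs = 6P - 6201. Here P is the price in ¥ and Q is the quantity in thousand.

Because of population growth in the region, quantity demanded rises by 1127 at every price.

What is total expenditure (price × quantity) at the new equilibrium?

5268821.71875

Solve the original market: 5367 - 2P = 6P - 6201, hence P = 1446 and Q = 2475.
After the shift, demand is Qd = 6494 - 2P and supply is Qs = 6P - 6201.
Equate the new curves: 6494 - 2P = 6P - 6201, giving 12695 = 8P, P = 1586.875, Q = 3320.25.
New expenditure = 1586.875 × 3320.25 = 5268821.71875.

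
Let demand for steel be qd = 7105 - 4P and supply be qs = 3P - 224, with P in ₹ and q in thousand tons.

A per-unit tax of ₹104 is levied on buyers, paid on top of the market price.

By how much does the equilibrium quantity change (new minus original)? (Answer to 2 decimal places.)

-178.29

Original equilibrium: 7105 - 4P = 3P - 224 gives 7329 = 7P, so P = 1047 and q = 2917.
Since buyers pay the price plus the tax, the effective demand curve becomes qd = 6689 - 4P.
Clearing the new market: 6689 - 4P = 3P - 224, so P = 6913/7 ≈ 987.5714 and q = 19171/7 ≈ 2738.7143.
Δq = 2738.7143 − 2917 = -178.29.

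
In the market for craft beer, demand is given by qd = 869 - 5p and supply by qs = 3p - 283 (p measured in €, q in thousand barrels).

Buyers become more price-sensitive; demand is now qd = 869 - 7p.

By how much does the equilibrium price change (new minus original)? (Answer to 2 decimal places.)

-28.80

Original equilibrium: 869 - 5p = 3p - 283 gives 1152 = 8p, so p = 144 and q = 149.
After the shift, demand is qd = 869 - 7p and supply is qs = 3p - 283.
Equate the new curves: 869 - 7p = 3p - 283, giving 1152 = 10p, p = 115.2, q = 62.6.
Δp = 115.2 − 144 = -28.80.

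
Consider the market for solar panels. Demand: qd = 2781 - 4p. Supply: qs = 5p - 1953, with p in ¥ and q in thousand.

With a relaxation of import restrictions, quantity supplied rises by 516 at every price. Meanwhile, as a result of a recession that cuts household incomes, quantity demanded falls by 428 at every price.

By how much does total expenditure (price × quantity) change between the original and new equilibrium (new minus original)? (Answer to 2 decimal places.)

Solve the original market: 2781 - 4p = 5p - 1953, hence p = 526 and q = 677.
The shock moves the curves to qd = 2353 - 4p and qs = 5p - 1437.
Equate the new curves: 2353 - 4p = 5p - 1437, giving 3790 = 9p, p = 3790/9 ≈ 421.1111, q = 6017/9 ≈ 668.5556.
Expenditure moves from 526×677 = 356102 to 421.1111×668.5556 = 281536.1728; change = -74565.83.

-74565.83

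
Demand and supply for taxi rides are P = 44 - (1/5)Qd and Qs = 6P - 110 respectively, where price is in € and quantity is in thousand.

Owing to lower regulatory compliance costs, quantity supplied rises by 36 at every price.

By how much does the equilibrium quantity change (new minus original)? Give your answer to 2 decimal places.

+16.36

Initially, 220 - 5P = 6P - 110, so 330 = 11P and P = 30, Q = 70.
After the shift, demand is Qd = 220 - 5P and supply is Qs = 6P - 74.
New equilibrium: 220 - 5P = 6P - 74 ⇒ 294 = 11P ⇒ P = 294/11 ≈ 26.7273, Q = 950/11 ≈ 86.3636.
ΔQ = 86.3636 − 70 = +16.36.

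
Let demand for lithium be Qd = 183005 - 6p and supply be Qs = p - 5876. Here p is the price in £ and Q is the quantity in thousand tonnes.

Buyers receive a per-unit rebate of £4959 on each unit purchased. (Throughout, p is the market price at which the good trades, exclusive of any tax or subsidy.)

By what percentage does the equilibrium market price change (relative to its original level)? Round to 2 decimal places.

Initially, 183005 - 6p = p - 5876, so 188881 = 7p and p = 26983, Q = 21107.
Since buyers' out-of-pocket price is the market price minus the rebate, the effective demand curve becomes Qd = 212759 - 6p.
Equate the new curves: 212759 - 6p = p - 5876, giving 218635 = 7p, p = 218635/7 ≈ 31233.5714, Q = 177503/7 ≈ 25357.5714.
%Δp = (31233.5714 − 26983) / 26983 × 100 = +15.75%.

+15.75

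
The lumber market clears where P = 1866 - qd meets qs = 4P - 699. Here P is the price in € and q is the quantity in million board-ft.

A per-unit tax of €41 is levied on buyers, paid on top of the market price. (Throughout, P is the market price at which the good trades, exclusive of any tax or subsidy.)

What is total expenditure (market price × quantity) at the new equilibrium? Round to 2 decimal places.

Initially, 1866 - P = 4P - 699, so 2565 = 5P and P = 513, q = 1353.
Since buyers pay the price plus the tax, the effective demand curve becomes qd = 1825 - P.
New equilibrium: 1825 - P = 4P - 699 ⇒ 2524 = 5P ⇒ P = 504.8, q = 1320.2.
New expenditure = 504.8 × 1320.2 = 666436.96.

666436.96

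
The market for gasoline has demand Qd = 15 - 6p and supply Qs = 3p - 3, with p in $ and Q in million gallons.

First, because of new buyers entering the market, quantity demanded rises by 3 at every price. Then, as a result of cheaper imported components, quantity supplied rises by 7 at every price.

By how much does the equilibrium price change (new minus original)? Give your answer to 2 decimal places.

-0.44

Solve the original market: 15 - 6p = 3p - 3, hence p = 2 and Q = 3.
After the shift, demand is Qd = 18 - 6p and supply is Qs = 3p + 4.
New equilibrium: 18 - 6p = 3p + 4 ⇒ 14 = 9p ⇒ p = 14/9 ≈ 1.5556, Q = 26/3 ≈ 8.6667.
Δp = 1.5556 − 2 = -0.44.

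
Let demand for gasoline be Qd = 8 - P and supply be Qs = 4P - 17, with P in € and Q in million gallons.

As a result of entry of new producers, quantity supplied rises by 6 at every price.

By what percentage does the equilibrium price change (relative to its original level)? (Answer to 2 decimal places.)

Initially, 8 - P = 4P - 17, so 25 = 5P and P = 5, Q = 3.
The shock moves the curves to Qd = 8 - P and Qs = 4P - 11.
Equate the new curves: 8 - P = 4P - 11, giving 19 = 5P, P = 3.8, Q = 4.2.
%ΔP = (3.8 − 5) / 5 × 100 = -24.00%.

-24.00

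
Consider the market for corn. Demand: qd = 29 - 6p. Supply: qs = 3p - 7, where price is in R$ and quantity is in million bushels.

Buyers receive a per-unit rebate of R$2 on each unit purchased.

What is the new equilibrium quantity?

9

Initially, 29 - 6p = 3p - 7, so 36 = 9p and p = 4, q = 5.
Since buyers' out-of-pocket price is the market price minus the rebate, the effective demand curve becomes qd = 41 - 6p.
New equilibrium: 41 - 6p = 3p - 7 ⇒ 48 = 9p ⇒ p = 16/3 ≈ 5.3333, q = 9.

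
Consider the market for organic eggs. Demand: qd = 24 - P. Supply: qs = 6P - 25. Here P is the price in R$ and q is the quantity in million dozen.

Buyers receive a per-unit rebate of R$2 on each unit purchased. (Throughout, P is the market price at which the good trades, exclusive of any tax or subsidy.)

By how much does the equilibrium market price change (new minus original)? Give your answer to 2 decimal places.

+0.29

Original equilibrium: 24 - P = 6P - 25 gives 49 = 7P, so P = 7 and q = 17.
Since buyers' out-of-pocket price is the market price minus the rebate, the effective demand curve becomes qd = 26 - P.
New equilibrium: 26 - P = 6P - 25 ⇒ 51 = 7P ⇒ P = 51/7 ≈ 7.2857, q = 131/7 ≈ 18.7143.
ΔP = 7.2857 − 7 = +0.29.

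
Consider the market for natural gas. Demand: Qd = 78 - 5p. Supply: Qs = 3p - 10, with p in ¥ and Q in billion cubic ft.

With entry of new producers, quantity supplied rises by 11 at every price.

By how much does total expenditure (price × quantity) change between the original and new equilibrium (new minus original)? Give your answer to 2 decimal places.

Original equilibrium: 78 - 5p = 3p - 10 gives 88 = 8p, so p = 11 and Q = 23.
After the shift, demand is Qd = 78 - 5p and supply is Qs = 3p + 1.
Clearing the new market: 78 - 5p = 3p + 1, so p = 9.625 and Q = 29.875.
Expenditure moves from 11×23 = 253 to 9.625×29.875 = 287.546875; change = +34.55.

+34.55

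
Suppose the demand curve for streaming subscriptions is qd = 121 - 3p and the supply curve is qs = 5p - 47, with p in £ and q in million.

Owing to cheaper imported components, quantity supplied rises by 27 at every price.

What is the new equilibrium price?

Original equilibrium: 121 - 3p = 5p - 47 gives 168 = 8p, so p = 21 and q = 58.
The new curves are qd = 121 - 3p (demand) and qs = 5p - 20 (supply).
Clearing the new market: 121 - 3p = 5p - 20, so p = 17.625 and q = 68.125.

17.625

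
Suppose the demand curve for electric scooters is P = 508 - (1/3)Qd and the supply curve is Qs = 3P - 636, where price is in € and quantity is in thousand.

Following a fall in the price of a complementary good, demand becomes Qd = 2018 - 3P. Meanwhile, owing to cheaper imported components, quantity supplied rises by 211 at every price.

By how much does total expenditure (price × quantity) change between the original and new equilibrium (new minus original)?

Original equilibrium: 1524 - 3P = 3P - 636 gives 2160 = 6P, so P = 360 and Q = 444.
The new curves are Qd = 2018 - 3P (demand) and Qs = 3P - 425 (supply).
Clearing the new market: 2018 - 3P = 3P - 425, so P = 2443/6 ≈ 407.1667 and Q = 796.5.
Expenditure moves from 360×444 = 159840 to 407.1667×796.5 = 324308.25; change = +164468.25.

+164468.25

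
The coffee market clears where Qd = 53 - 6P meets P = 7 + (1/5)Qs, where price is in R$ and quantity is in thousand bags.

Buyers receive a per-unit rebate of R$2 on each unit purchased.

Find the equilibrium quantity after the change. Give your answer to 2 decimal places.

10.45

Solve the original market: 53 - 6P = 5P - 35, hence P = 8 and Q = 5.
Since buyers' out-of-pocket price is the market price minus the rebate, the effective demand curve becomes Qd = 65 - 6P.
New equilibrium: 65 - 6P = 5P - 35 ⇒ 100 = 11P ⇒ P = 100/11 ≈ 9.0909, Q = 115/11 ≈ 10.4545.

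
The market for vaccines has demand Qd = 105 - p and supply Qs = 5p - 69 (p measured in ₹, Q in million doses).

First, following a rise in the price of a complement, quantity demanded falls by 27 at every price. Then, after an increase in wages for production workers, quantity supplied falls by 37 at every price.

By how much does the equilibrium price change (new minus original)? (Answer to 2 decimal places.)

Before the shock: 105 - p = 5p - 69 ⇒ 174 = 6p ⇒ p = 29, Q = 76.
The new curves are Qd = 78 - p (demand) and Qs = 5p - 106 (supply).
Clearing the new market: 78 - p = 5p - 106, so p = 92/3 ≈ 30.6667 and Q = 142/3 ≈ 47.3333.
Δp = 30.6667 − 29 = +1.67.

+1.67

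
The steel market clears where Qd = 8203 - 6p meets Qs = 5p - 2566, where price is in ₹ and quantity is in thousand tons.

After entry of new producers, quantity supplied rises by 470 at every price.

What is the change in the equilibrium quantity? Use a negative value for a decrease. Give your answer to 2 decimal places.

+256.36

Solve the original market: 8203 - 6p = 5p - 2566, hence p = 979 and Q = 2329.
The new curves are Qd = 8203 - 6p (demand) and Qs = 5p - 2096 (supply).
New equilibrium: 8203 - 6p = 5p - 2096 ⇒ 10299 = 11p ⇒ p = 10299/11 ≈ 936.2727, Q = 28439/11 ≈ 2585.3636.
ΔQ = 2585.3636 − 2329 = +256.36.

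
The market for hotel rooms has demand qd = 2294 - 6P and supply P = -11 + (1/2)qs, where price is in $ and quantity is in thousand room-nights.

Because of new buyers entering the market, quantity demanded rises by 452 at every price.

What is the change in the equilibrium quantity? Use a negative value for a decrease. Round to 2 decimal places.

Initially, 2294 - 6P = 2P + 22, so 2272 = 8P and P = 284, q = 590.
The shock moves the curves to qd = 2746 - 6P and qs = 2P + 22.
New equilibrium: 2746 - 6P = 2P + 22 ⇒ 2724 = 8P ⇒ P = 340.5, q = 703.
Δq = 703 − 590 = +113.00.

+113.00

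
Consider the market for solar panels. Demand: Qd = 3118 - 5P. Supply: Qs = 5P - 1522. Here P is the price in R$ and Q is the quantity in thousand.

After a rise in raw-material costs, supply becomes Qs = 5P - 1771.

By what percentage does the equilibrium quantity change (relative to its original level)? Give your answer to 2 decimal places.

-15.60

Initially, 3118 - 5P = 5P - 1522, so 4640 = 10P and P = 464, Q = 798.
After the shift, demand is Qd = 3118 - 5P and supply is Qs = 5P - 1771.
Setting them equal: 3118 - 5P = 5P - 1771 → 4889 = 10P, so P = 488.9 and Q = 673.5.
%ΔQ = (673.5 − 798) / 798 × 100 = -15.60%.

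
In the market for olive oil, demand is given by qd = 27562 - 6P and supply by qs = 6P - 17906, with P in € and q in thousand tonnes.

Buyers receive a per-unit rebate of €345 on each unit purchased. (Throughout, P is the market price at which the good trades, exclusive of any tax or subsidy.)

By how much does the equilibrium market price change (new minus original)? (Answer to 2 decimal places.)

+172.50

Solve the original market: 27562 - 6P = 6P - 17906, hence P = 3789 and q = 4828.
Since buyers' out-of-pocket price is the market price minus the rebate, the effective demand curve becomes qd = 29632 - 6P.
Equate the new curves: 29632 - 6P = 6P - 17906, giving 47538 = 12P, P = 3961.5, q = 5863.
ΔP = 3961.5 − 3789 = +172.50.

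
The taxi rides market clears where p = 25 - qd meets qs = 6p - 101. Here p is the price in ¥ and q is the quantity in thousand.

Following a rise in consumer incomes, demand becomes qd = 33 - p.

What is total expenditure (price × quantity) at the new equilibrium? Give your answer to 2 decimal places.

Solve the original market: 25 - p = 6p - 101, hence p = 18 and q = 7.
With the change applied: demand qd = 33 - p, supply qs = 6p - 101.
New equilibrium: 33 - p = 6p - 101 ⇒ 134 = 7p ⇒ p = 134/7 ≈ 19.1429, q = 97/7 ≈ 13.8571.
New expenditure = 19.1429 × 13.8571 = 265.27.

265.27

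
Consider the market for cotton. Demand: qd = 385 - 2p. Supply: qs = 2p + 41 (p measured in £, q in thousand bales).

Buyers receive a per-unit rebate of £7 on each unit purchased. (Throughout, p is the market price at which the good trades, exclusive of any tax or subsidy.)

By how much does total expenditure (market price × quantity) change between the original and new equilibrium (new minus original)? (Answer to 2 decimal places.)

Before the shock: 385 - 2p = 2p + 41 ⇒ 344 = 4p ⇒ p = 86, q = 213.
Since buyers' out-of-pocket price is the market price minus the rebate, the effective demand curve becomes qd = 399 - 2p.
Equate the new curves: 399 - 2p = 2p + 41, giving 358 = 4p, p = 89.5, q = 220.
Expenditure moves from 86×213 = 18318 to 89.5×220 = 19690; change = +1372.00.

+1372.00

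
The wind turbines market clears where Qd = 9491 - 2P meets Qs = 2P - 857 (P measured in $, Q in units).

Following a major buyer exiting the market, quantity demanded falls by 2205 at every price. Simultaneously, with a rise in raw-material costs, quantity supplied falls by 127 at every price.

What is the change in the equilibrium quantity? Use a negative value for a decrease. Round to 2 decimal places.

-1166.00

Initially, 9491 - 2P = 2P - 857, so 10348 = 4P and P = 2587, Q = 4317.
The shock moves the curves to Qd = 7286 - 2P and Qs = 2P - 984.
New equilibrium: 7286 - 2P = 2P - 984 ⇒ 8270 = 4P ⇒ P = 2067.5, Q = 3151.
ΔQ = 3151 − 4317 = -1166.00.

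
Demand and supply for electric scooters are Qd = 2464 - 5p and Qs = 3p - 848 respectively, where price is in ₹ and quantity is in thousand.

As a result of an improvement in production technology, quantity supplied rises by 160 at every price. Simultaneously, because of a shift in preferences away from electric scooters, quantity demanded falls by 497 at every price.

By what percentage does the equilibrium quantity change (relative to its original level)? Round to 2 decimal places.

Solve the original market: 2464 - 5p = 3p - 848, hence p = 414 and Q = 394.
The new curves are Qd = 1967 - 5p (demand) and Qs = 3p - 688 (supply).
New equilibrium: 1967 - 5p = 3p - 688 ⇒ 2655 = 8p ⇒ p = 331.875, Q = 307.625.
%ΔQ = (307.625 − 394) / 394 × 100 = -21.92%.

-21.92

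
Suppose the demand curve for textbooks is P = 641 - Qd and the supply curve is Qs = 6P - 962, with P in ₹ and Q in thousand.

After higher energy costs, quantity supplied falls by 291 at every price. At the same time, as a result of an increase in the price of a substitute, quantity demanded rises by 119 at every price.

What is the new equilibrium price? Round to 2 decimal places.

287.57

Initially, 641 - P = 6P - 962, so 1603 = 7P and P = 229, Q = 412.
The shock moves the curves to Qd = 760 - P and Qs = 6P - 1253.
Clearing the new market: 760 - P = 6P - 1253, so P = 2013/7 ≈ 287.5714 and Q = 3307/7 ≈ 472.4286.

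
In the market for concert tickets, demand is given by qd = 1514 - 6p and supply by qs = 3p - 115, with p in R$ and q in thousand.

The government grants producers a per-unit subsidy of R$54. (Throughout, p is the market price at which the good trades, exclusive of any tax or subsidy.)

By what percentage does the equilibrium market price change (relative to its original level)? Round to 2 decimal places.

Original equilibrium: 1514 - 6p = 3p - 115 gives 1629 = 9p, so p = 181 and q = 428.
Since sellers receive the price plus the subsidy, the effective supply curve becomes qs = 3p + 47.
Setting them equal: 1514 - 6p = 3p + 47 → 1467 = 9p, so p = 163 and q = 536.
%Δp = (163 − 181) / 181 × 100 = -9.94%.

-9.94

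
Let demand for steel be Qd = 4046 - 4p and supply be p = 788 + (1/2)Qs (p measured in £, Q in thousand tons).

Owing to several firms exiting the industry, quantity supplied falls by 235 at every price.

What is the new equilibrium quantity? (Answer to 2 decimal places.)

141.33

Original equilibrium: 4046 - 4p = 2p - 1576 gives 5622 = 6p, so p = 937 and Q = 298.
The new curves are Qd = 4046 - 4p (demand) and Qs = 2p - 1811 (supply).
New equilibrium: 4046 - 4p = 2p - 1811 ⇒ 5857 = 6p ⇒ p = 5857/6 ≈ 976.1667, Q = 424/3 ≈ 141.3333.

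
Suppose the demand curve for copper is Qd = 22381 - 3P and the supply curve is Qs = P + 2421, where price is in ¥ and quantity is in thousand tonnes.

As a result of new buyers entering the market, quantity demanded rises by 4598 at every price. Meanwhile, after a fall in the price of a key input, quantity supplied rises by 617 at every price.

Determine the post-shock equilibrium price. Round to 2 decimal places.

5985.25

Initially, 22381 - 3P = P + 2421, so 19960 = 4P and P = 4990, Q = 7411.
The shock moves the curves to Qd = 26979 - 3P and Qs = P + 3038.
Setting them equal: 26979 - 3P = P + 3038 → 23941 = 4P, so P = 5985.25 and Q = 9023.25.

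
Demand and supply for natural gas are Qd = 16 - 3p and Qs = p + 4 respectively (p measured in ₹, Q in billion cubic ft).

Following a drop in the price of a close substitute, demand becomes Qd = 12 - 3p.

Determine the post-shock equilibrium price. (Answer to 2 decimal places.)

Before the shock: 16 - 3p = p + 4 ⇒ 12 = 4p ⇒ p = 3, Q = 7.
After the shift, demand is Qd = 12 - 3p and supply is Qs = p + 4.
Equate the new curves: 12 - 3p = p + 4, giving 8 = 4p, p = 2, Q = 6.

2.00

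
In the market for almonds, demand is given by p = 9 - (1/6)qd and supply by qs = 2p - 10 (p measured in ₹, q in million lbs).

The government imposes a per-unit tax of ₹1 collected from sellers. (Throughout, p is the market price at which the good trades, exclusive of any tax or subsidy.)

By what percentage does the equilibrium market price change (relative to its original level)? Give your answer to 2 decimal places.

Solve the original market: 54 - 6p = 2p - 10, hence p = 8 and q = 6.
Since sellers keep the price net of the tax, the effective supply curve becomes qs = 2p - 12.
Equate the new curves: 54 - 6p = 2p - 12, giving 66 = 8p, p = 8.25, q = 4.5.
%Δp = (8.25 − 8) / 8 × 100 = +3.13%.

+3.13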